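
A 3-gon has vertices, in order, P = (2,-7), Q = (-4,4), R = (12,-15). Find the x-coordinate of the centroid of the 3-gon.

10/3

Apply the shoelace (surveyor's) formula. First the cross-terms c_i = x_i·y_{i+1} − x_{i+1}·y_i:
  -20, 12, -54  ⇒  2A = -62, A = -31.
Then Σ (x_i + x_{i+1})·c_i = -620, so x̄ = -620 / (6·(-31)) = 10/3.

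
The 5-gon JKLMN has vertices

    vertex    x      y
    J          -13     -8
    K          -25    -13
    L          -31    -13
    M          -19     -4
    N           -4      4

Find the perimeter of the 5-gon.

66

|JK| = √((-12)² + (-5)²) = √169 = 13
|KL| = √((-6)² + (0)²) = √36 = 6
|LM| = √((12)² + (9)²) = √225 = 15
|MN| = √((15)² + (8)²) = √289 = 17
|NJ| = √((-9)² + (-12)²) = √225 = 15
Perimeter = 13 + 6 + 15 + 17 + 15 = 66.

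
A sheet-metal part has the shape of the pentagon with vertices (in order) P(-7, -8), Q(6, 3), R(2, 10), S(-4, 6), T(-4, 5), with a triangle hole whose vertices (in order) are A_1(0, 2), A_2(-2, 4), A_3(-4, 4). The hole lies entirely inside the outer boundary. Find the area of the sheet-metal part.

Outer boundary:
Apply the shoelace formula: 2A = Σ (x_i·y_{i+1} − x_{i+1}·y_i), indices taken mod 5.
Σ = (27) + (54) + (52) + (4) + (67) = 204
Area = |Σ|/2 = 102.
Hole:
Apply the shoelace (surveyor's) formula: 2A = Σ (x_i·y_{i+1} − x_{i+1}·y_i), indices taken mod 3.
Σ = (4) + (8) + (-8) = 4
Area = |Σ|/2 = 2.
Net area = 102 − 2 = 100.

100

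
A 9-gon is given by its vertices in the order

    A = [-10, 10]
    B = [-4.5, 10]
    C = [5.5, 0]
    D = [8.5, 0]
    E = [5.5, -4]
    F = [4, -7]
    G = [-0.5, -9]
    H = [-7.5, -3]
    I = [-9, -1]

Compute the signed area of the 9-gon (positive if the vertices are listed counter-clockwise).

Apply the shoelace (surveyor's) formula: 2A = Σ (x_i·y_{i+1} − x_{i+1}·y_i), indices taken mod 9.
Σ = (-55) + (-55) + (0) + (-34) + (-22.5) + (-39.5) + (-66) + (-19.5) + (-100) = -391.5
Signed area = Σ/2 = -195.75 (negative ⇒ clockwise traversal).

-195.75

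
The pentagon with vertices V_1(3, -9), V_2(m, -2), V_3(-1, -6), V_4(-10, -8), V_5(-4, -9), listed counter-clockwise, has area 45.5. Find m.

The doubled signed area Σ (x_i y_{i+1} − x_{i+1} y_i) is linear in m.
With m=0 it equals 61; the coefficient of m is 3 (from the two edges through V_2).
So 3·m + 61 = 2·45.5 = 91 ⇒ m = 10.

10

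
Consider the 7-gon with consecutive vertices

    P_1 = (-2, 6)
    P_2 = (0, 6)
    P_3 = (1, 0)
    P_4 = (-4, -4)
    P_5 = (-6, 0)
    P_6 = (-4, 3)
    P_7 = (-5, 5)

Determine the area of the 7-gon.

44.5

Apply the shoelace formula: 2A = Σ (x_i·y_{i+1} − x_{i+1}·y_i), indices taken mod 7.
Σ = (-12) + (-6) + (-4) + (-24) + (-18) + (-5) + (-20) = -89
Area = |Σ|/2 = 44.5.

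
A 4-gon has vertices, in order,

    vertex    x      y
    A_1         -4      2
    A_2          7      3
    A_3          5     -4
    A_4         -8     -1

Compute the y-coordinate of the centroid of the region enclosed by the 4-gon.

-13/63

Apply the shoelace formula. First the cross-terms c_i = x_i·y_{i+1} − x_{i+1}·y_i:
  -26, -43, -37, -20  ⇒  2A = -126, A = -63.
Then Σ (y_i + y_{i+1})·c_i = 78, so ȳ = 78 / (6·(-63)) = -13/63.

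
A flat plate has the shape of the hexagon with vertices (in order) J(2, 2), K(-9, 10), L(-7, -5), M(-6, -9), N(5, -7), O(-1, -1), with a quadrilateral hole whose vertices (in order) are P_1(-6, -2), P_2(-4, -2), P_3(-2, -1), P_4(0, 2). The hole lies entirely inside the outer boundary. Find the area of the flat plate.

Outer boundary:
Apply the shoelace (surveyor's) formula: 2A = Σ (x_i·y_{i+1} − x_{i+1}·y_i), indices taken mod 6.
J→K: (2)(10) − (-9)(2) = 38
K→L: (-9)(-5) − (-7)(10) = 115
L→M: (-7)(-9) − (-6)(-5) = 33
M→N: (-6)(-7) − (5)(-9) = 87
N→O: (5)(-1) − (-1)(-7) = -12
O→J: (-1)(2) − (2)(-1) = 0
Σ = 261
Area = |Σ|/2 = 130.5.
Hole:
Apply the shoelace (surveyor's) formula: 2A = Σ (x_i·y_{i+1} − x_{i+1}·y_i), indices taken mod 4.
P_1→P_2: (-6)(-2) − (-4)(-2) = 4
P_2→P_3: (-4)(-1) − (-2)(-2) = 0
P_3→P_4: (-2)(2) − (0)(-1) = -4
P_4→P_1: (0)(-2) − (-6)(2) = 12
Σ = 12
Area = |Σ|/2 = 6.
Net area = 130.5 − 6 = 124.5.

124.5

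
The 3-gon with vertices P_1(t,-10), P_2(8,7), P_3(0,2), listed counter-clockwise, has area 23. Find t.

-10

The doubled signed area Σ (x_i y_{i+1} − x_{i+1} y_i) is linear in t.
With t=0 it equals 96; the coefficient of t is 5 (from the two edges through P_1).
So 5·t + 96 = 2·23 = 46 ⇒ t = -10.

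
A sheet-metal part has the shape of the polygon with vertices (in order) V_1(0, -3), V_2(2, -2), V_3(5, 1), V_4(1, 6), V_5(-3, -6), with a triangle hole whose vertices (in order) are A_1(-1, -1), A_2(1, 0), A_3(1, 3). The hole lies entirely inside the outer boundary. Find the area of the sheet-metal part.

31

Outer boundary:
Apply the surveyor's formula: 2A = Σ (x_i·y_{i+1} − x_{i+1}·y_i), indices taken mod 5.
Σ = (6) + (12) + (29) + (12) + (9) = 68
Area = |Σ|/2 = 34.
Hole:
Σ = (1) + (3) + (2) = 6
Area = |Σ|/2 = 3.
Net area = 34 − 3 = 31.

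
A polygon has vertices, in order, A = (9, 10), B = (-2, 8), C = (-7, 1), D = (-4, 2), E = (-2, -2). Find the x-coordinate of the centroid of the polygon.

91/219

Apply Gauss's area formula. First the cross-terms c_i = x_i·y_{i+1} − x_{i+1}·y_i:
  92, 54, -10, 12, -2  ⇒  2A = 146, A = 73.
Then Σ (x_i + x_{i+1})·c_i = 182, so x̄ = 182 / (6·73) = 91/219.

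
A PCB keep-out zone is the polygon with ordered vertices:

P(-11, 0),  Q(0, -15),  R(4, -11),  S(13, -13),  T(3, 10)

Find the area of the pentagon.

297.5

Σ = (165) + (60) + (91) + (169) + (110) = 595
Area = |Σ|/2 = 297.5.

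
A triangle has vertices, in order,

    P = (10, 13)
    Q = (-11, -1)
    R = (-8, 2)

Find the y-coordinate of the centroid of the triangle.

Apply the shoelace (surveyor's) formula. First the cross-terms c_i = x_i·y_{i+1} − x_{i+1}·y_i:
  133, -30, -124  ⇒  2A = -21, A = -10.5.
Then Σ (y_i + y_{i+1})·c_i = -294, so ȳ = -294 / (6·(-10.5)) = 14/3.

14/3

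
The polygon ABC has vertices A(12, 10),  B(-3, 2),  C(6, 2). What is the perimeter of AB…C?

|AB| = √((-15)² + (-8)²) = √289 = 17
|BC| = √((9)² + (0)²) = √81 = 9
|CA| = √((6)² + (8)²) = √100 = 10
Perimeter = 17 + 9 + 10 = 36.

36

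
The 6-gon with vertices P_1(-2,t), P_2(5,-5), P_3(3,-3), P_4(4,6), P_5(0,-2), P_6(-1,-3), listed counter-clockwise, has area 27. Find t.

Write out the shoelace sum; only the two edges meeting at P_1 involve t:
2·Area = [((-1)·t − (-2)·(-3)) + ((-2)·(-5) − 5·t)] + 20
       = -6·t + 24 = 54
⇒ t = -5.

-5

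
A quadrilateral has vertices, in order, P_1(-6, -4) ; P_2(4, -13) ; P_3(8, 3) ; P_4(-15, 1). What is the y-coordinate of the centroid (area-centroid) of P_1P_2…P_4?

Apply the surveyor's formula. First the cross-terms c_i = x_i·y_{i+1} − x_{i+1}·y_i:
  94, 116, 53, 66  ⇒  2A = 329, A = 164.5.
Then Σ (y_i + y_{i+1})·c_i = -2744, so ȳ = -2744 / (6·164.5) = -392/141.

-392/141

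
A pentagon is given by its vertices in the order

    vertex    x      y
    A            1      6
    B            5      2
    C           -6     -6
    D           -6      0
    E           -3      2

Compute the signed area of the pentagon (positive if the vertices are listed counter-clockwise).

Cross-terms: -28, -18, -36, -12, -20  ⇒  Σ = -114
Signed area = Σ/2 = -57 (negative ⇒ clockwise traversal).

-57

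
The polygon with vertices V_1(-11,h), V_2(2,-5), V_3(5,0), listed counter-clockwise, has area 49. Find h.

Write out the shoelace sum; only the two edges meeting at V_1 involve h:
2·Area = [(5·h − (-11)·0) + ((-11)·(-5) − 2·h)] + 25
       = 3·h + 80 = 98
⇒ h = 6.

6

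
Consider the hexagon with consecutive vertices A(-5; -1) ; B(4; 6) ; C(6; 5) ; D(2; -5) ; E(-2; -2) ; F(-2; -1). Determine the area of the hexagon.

Σ = (-26) + (-16) + (-40) + (-14) + (-2) + (-3) = -101
Area = |Σ|/2 = 50.5.

50.5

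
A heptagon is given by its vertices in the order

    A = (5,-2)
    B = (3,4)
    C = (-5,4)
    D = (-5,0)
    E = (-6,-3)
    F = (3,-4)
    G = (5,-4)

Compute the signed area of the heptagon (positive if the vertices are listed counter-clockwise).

Apply the surveyor's formula: 2A = Σ (x_i·y_{i+1} − x_{i+1}·y_i), indices taken mod 7.
A→B: (5)(4) − (3)(-2) = 26
B→C: (3)(4) − (-5)(4) = 32
C→D: (-5)(0) − (-5)(4) = 20
D→E: (-5)(-3) − (-6)(0) = 15
E→F: (-6)(-4) − (3)(-3) = 33
F→G: (3)(-4) − (5)(-4) = 8
G→A: (5)(-2) − (5)(-4) = 10
Σ = 144
Signed area = Σ/2 = 72 (positive ⇒ counter-clockwise traversal).

72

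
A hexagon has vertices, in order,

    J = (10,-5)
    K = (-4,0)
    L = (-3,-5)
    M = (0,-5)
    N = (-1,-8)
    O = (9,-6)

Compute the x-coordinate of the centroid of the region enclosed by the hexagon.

203/103

Apply the shoelace (surveyor's) formula. First the cross-terms c_i = x_i·y_{i+1} − x_{i+1}·y_i:
  -20, 20, 15, -5, 78, 15  ⇒  2A = 103, A = 51.5.
Then Σ (x_i + x_{i+1})·c_i = 609, so x̄ = 609 / (6·51.5) = 203/103.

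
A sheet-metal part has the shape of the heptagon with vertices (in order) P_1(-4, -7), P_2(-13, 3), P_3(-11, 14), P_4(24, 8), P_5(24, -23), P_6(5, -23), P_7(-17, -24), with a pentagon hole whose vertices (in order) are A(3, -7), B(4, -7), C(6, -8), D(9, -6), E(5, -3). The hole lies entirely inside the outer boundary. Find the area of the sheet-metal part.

Outer boundary:
Σ = (-103) + (-149) + (-424) + (-744) + (-437) + (-511) + (23) = -2345
Area = |Σ|/2 = 1172.5.
Hole:
Apply the shoelace formula: 2A = Σ (x_i·y_{i+1} − x_{i+1}·y_i), indices taken mod 5.
Cross-terms: 7, 10, 36, 3, -26  ⇒  Σ = 30
Area = |Σ|/2 = 15.
Net area = 1172.5 − 15 = 1157.5.

1157.5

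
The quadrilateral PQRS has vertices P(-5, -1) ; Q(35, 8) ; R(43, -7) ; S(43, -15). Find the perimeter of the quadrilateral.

116

|PQ| = √((40)² + (9)²) = √1681 = 41
|QR| = √((8)² + (-15)²) = √289 = 17
|RS| = √((0)² + (-8)²) = √64 = 8
|SP| = √((-48)² + (14)²) = √2500 = 50
Perimeter = 41 + 17 + 8 + 50 = 116.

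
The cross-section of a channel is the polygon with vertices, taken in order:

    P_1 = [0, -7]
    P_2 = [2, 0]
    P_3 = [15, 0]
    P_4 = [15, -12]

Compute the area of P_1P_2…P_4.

135.5

Apply the shoelace formula: 2A = Σ (x_i·y_{i+1} − x_{i+1}·y_i), indices taken mod 4.
Σ = (14) + (0) + (-180) + (-105) = -271
Area = |Σ|/2 = 135.5.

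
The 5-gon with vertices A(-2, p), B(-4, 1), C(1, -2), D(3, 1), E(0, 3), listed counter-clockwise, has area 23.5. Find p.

5

The doubled signed area Σ (x_i y_{i+1} − x_{i+1} y_i) is linear in p.
With p=0 it equals 27; the coefficient of p is 4 (from the two edges through A).
So 4·p + 27 = 2·23.5 = 47 ⇒ p = 5.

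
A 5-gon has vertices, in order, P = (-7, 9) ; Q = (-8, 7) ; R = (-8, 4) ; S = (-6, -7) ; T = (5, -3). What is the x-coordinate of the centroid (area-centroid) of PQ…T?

Apply the shoelace (surveyor's) formula. First the cross-terms c_i = x_i·y_{i+1} − x_{i+1}·y_i:
  23, 24, 80, 53, 24  ⇒  2A = 204, A = 102.
Then Σ (x_i + x_{i+1})·c_i = -1950, so x̄ = -1950 / (6·102) = -325/102.

-325/102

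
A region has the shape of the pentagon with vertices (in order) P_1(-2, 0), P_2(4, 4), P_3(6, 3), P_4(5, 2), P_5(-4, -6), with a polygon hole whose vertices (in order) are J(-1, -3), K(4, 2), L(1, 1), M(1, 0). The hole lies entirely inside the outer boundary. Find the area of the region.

24.5

Outer boundary:
Apply the shoelace formula: 2A = Σ (x_i·y_{i+1} − x_{i+1}·y_i), indices taken mod 5.
Cross-terms: -8, -12, -3, -22, -12  ⇒  Σ = -57
Area = |Σ|/2 = 28.5.
Hole:
Σ = (10) + (2) + (-1) + (-3) = 8
Area = |Σ|/2 = 4.
Net area = 28.5 − 4 = 24.5.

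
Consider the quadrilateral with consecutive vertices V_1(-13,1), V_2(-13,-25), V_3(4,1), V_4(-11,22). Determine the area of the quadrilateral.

Apply the surveyor's formula: 2A = Σ (x_i·y_{i+1} − x_{i+1}·y_i), indices taken mod 4.
Σ = (338) + (87) + (99) + (275) = 799
Area = |Σ|/2 = 399.5.

399.5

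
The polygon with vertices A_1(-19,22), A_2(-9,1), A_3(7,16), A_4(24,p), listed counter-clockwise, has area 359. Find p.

21

Write out the shoelace sum; only the two edges meeting at A_4 involve p:
2·Area = [(7·p − 24·16) + (24·22 − (-19)·p)] + 28
       = 26·p + 172 = 718
⇒ p = 21.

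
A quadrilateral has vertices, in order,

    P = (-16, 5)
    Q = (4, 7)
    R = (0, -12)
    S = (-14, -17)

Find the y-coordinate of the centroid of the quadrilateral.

-424/115

Apply Gauss's area formula. First the cross-terms c_i = x_i·y_{i+1} − x_{i+1}·y_i:
  -132, -48, -168, -342  ⇒  2A = -690, A = -345.
Then Σ (y_i + y_{i+1})·c_i = 7632, so ȳ = 7632 / (6·(-345)) = -424/115.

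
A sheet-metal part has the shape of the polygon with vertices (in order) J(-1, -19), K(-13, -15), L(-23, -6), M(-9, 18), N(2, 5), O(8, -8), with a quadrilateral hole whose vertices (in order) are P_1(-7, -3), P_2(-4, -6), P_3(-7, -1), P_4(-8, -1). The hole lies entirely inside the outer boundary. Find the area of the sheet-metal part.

628

Outer boundary:
Apply the surveyor's formula: 2A = Σ (x_i·y_{i+1} − x_{i+1}·y_i), indices taken mod 6.
J→K: (-1)(-15) − (-13)(-19) = -232
K→L: (-13)(-6) − (-23)(-15) = -267
L→M: (-23)(18) − (-9)(-6) = -468
M→N: (-9)(5) − (2)(18) = -81
N→O: (2)(-8) − (8)(5) = -56
O→J: (8)(-19) − (-1)(-8) = -160
Σ = -1264
Area = |Σ|/2 = 632.
Hole:
Apply the shoelace (surveyor's) formula: 2A = Σ (x_i·y_{i+1} − x_{i+1}·y_i), indices taken mod 4.
Σ = (30) + (-38) + (-1) + (17) = 8
Area = |Σ|/2 = 4.
Net area = 632 − 4 = 628.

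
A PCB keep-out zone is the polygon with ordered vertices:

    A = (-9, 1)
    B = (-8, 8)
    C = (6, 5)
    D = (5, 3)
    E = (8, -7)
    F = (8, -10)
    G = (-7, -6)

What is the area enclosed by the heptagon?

Apply the surveyor's formula: 2A = Σ (x_i·y_{i+1} − x_{i+1}·y_i), indices taken mod 7.
A→B: (-9)(8) − (-8)(1) = -64
B→C: (-8)(5) − (6)(8) = -88
C→D: (6)(3) − (5)(5) = -7
D→E: (5)(-7) − (8)(3) = -59
E→F: (8)(-10) − (8)(-7) = -24
F→G: (8)(-6) − (-7)(-10) = -118
G→A: (-7)(1) − (-9)(-6) = -61
Σ = -421
Area = |Σ|/2 = 210.5.

210.5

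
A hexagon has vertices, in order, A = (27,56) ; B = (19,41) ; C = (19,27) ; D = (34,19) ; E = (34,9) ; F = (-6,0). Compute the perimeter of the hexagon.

|AB| = √((-8)² + (-15)²) = √289 = 17
|BC| = √((0)² + (-14)²) = √196 = 14
|CD| = √((15)² + (-8)²) = √289 = 17
|DE| = √((0)² + (-10)²) = √100 = 10
|EF| = √((-40)² + (-9)²) = √1681 = 41
|FA| = √((33)² + (56)²) = √4225 = 65
Perimeter = 17 + 14 + 17 + 10 + 41 + 65 = 164.

164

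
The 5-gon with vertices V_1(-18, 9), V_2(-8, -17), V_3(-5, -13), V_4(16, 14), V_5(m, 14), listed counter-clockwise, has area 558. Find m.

Write out the shoelace sum; only the two edges meeting at V_5 involve m:
2·Area = [(16·14 − m·14) + (m·9 − (-18)·14)] + 535
       = -5·m + 1011 = 1116
⇒ m = -21.

-21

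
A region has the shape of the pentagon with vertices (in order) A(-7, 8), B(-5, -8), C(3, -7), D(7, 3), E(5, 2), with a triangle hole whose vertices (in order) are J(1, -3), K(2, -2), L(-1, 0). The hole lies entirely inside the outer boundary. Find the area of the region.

Outer boundary:
A→B: (-7)(-8) − (-5)(8) = 96
B→C: (-5)(-7) − (3)(-8) = 59
C→D: (3)(3) − (7)(-7) = 58
D→E: (7)(2) − (5)(3) = -1
E→A: (5)(8) − (-7)(2) = 54
Σ = 266
Area = |Σ|/2 = 133.
Hole:
Cross-terms: 4, -2, 3  ⇒  Σ = 5
Area = |Σ|/2 = 2.5.
Net area = 133 − 2.5 = 130.5.

130.5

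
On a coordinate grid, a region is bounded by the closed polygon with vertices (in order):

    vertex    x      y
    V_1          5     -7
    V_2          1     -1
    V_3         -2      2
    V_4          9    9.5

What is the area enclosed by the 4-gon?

Apply the surveyor's formula: 2A = Σ (x_i·y_{i+1} − x_{i+1}·y_i), indices taken mod 4.
Cross-terms: 2, 0, -37, -110.5  ⇒  Σ = -145.5
Area = |Σ|/2 = 72.75.

72.75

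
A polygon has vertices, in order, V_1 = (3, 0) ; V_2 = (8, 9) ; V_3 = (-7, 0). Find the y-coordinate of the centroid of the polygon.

Apply the shoelace formula. First the cross-terms c_i = x_i·y_{i+1} − x_{i+1}·y_i:
  27, 63, 0  ⇒  2A = 90, A = 45.
Then Σ (y_i + y_{i+1})·c_i = 810, so ȳ = 810 / (6·45) = 3.

3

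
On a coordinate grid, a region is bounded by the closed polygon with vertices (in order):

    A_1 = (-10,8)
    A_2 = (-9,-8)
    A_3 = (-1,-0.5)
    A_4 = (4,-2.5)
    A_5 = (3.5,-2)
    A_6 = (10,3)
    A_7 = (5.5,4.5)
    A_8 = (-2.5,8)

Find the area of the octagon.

164

Σ = (152) + (-3.5) + (4.5) + (0.75) + (30.5) + (28.5) + (55.25) + (60) = 328
Area = |Σ|/2 = 164.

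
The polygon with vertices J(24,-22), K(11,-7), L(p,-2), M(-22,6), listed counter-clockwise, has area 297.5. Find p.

Write out the shoelace sum; only the two edges meeting at L involve p:
2·Area = [(11·(-2) − p·(-7)) + (p·6 − (-22)·(-2))] + 414
       = 13·p + 348 = 595
⇒ p = 19.

19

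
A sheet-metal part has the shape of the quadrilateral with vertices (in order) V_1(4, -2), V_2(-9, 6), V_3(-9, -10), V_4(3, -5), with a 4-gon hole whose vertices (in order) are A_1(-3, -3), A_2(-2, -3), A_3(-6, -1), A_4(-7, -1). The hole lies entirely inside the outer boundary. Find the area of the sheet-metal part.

Outer boundary:
V_1→V_2: (4)(6) − (-9)(-2) = 6
V_2→V_3: (-9)(-10) − (-9)(6) = 144
V_3→V_4: (-9)(-5) − (3)(-10) = 75
V_4→V_1: (3)(-2) − (4)(-5) = 14
Σ = 239
Area = |Σ|/2 = 119.5.
Hole:
Apply Gauss's area formula: 2A = Σ (x_i·y_{i+1} − x_{i+1}·y_i), indices taken mod 4.
Σ = (3) + (-16) + (-1) + (18) = 4
Area = |Σ|/2 = 2.
Net area = 119.5 − 2 = 117.5.

117.5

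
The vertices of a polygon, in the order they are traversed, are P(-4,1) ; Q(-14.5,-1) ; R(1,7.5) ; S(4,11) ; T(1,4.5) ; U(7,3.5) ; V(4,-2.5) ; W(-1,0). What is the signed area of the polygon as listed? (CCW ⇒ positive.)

-82.125

P→Q: (-4)(-1) − (-14.5)(1) = 18.5
Q→R: (-14.5)(7.5) − (1)(-1) = -107.75
R→S: (1)(11) − (4)(7.5) = -19
S→T: (4)(4.5) − (1)(11) = 7
T→U: (1)(3.5) − (7)(4.5) = -28
U→V: (7)(-2.5) − (4)(3.5) = -31.5
V→W: (4)(0) − (-1)(-2.5) = -2.5
W→P: (-1)(1) − (-4)(0) = -1
Σ = -164.25
Signed area = Σ/2 = -82.125 (negative ⇒ clockwise traversal).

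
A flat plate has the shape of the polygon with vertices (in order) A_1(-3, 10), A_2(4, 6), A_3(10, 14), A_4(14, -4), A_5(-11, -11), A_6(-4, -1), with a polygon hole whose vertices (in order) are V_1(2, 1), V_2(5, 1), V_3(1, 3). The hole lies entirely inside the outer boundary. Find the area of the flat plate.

Outer boundary:
Apply Gauss's area formula: 2A = Σ (x_i·y_{i+1} − x_{i+1}·y_i), indices taken mod 6.
A_1→A_2: (-3)(6) − (4)(10) = -58
A_2→A_3: (4)(14) − (10)(6) = -4
A_3→A_4: (10)(-4) − (14)(14) = -236
A_4→A_5: (14)(-11) − (-11)(-4) = -198
A_5→A_6: (-11)(-1) − (-4)(-11) = -33
A_6→A_1: (-4)(10) − (-3)(-1) = -43
Σ = -572
Area = |Σ|/2 = 286.
Hole:
V_1→V_2: (2)(1) − (5)(1) = -3
V_2→V_3: (5)(3) − (1)(1) = 14
V_3→V_1: (1)(1) − (2)(3) = -5
Σ = 6
Area = |Σ|/2 = 3.
Net area = 286 − 3 = 283.

283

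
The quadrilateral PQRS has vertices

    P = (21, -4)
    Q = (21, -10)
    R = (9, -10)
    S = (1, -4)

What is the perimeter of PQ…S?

48

|PQ| = √((0)² + (-6)²) = √36 = 6
|QR| = √((-12)² + (0)²) = √144 = 12
|RS| = √((-8)² + (6)²) = √100 = 10
|SP| = √((20)² + (0)²) = √400 = 20
Perimeter = 6 + 12 + 10 + 20 = 48.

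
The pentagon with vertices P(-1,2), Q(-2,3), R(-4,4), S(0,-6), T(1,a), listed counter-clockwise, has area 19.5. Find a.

2

Write out the shoelace sum; only the two edges meeting at T involve a:
2·Area = [(0·a − 1·(-6)) + (1·2 − (-1)·a)] + 29
       = 1·a + 37 = 39
⇒ a = 2.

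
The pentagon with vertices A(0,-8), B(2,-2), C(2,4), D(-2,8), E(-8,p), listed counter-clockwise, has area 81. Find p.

9

Write out the shoelace sum; only the two edges meeting at E involve p:
2·Area = [((-2)·p − (-8)·8) + ((-8)·(-8) − 0·p)] + 52
       = -2·p + 180 = 162
⇒ p = 9.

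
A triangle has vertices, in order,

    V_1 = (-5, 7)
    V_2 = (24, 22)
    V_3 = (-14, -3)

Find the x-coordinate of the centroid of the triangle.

Apply the shoelace (surveyor's) formula. First the cross-terms c_i = x_i·y_{i+1} − x_{i+1}·y_i:
  -278, 236, -113  ⇒  2A = -155, A = -77.5.
Then Σ (x_i + x_{i+1})·c_i = -775, so x̄ = -775 / (6·(-77.5)) = 5/3.

5/3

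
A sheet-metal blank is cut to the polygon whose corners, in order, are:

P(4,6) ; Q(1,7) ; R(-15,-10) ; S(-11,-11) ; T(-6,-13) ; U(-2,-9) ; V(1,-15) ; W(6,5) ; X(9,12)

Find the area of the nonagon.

Σ = (22) + (95) + (55) + (77) + (28) + (39) + (95) + (27) + (6) = 444
Area = |Σ|/2 = 222.

222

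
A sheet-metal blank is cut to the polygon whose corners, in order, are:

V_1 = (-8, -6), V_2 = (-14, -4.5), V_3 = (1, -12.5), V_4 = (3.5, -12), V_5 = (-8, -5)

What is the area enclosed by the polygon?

28.875

Apply the surveyor's formula: 2A = Σ (x_i·y_{i+1} − x_{i+1}·y_i), indices taken mod 5.
Cross-terms: -48, 179.5, 31.75, -113.5, 8  ⇒  Σ = 57.75
Area = |Σ|/2 = 28.875.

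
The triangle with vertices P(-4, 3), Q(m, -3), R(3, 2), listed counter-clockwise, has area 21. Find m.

The doubled signed area Σ (x_i y_{i+1} − x_{i+1} y_i) is linear in m.
With m=0 it equals 38; the coefficient of m is -1 (from the two edges through Q).
So -1·m + 38 = 2·21 = 42 ⇒ m = -4.

-4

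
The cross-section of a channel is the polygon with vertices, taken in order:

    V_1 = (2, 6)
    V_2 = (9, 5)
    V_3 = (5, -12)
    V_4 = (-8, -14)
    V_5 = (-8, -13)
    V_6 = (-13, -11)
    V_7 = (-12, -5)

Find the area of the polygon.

280.5

Apply the shoelace (surveyor's) formula: 2A = Σ (x_i·y_{i+1} − x_{i+1}·y_i), indices taken mod 7.
Σ = (-44) + (-133) + (-166) + (-8) + (-81) + (-67) + (-62) = -561
Area = |Σ|/2 = 280.5.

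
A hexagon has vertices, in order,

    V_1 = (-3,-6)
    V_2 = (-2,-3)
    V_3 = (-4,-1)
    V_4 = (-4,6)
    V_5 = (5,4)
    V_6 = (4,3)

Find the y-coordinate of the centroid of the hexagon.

Apply the shoelace formula. First the cross-terms c_i = x_i·y_{i+1} − x_{i+1}·y_i:
  -3, -10, -28, -46, -1, -15  ⇒  2A = -103, A = -51.5.
Then Σ (y_i + y_{i+1})·c_i = -495, so ȳ = -495 / (6·(-51.5)) = 165/103.

165/103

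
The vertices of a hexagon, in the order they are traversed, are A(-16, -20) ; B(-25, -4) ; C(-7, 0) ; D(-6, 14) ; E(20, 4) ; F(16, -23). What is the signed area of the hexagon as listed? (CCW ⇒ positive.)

Cross-terms: -436, -28, -98, -304, -524, -688  ⇒  Σ = -2078
Signed area = Σ/2 = -1039 (negative ⇒ clockwise traversal).

-1039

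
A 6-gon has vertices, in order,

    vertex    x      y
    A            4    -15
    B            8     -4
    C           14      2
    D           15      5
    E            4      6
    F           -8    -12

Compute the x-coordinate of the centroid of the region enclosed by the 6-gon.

775/227

Apply the surveyor's formula. First the cross-terms c_i = x_i·y_{i+1} − x_{i+1}·y_i:
  104, 72, 40, 70, 0, 168  ⇒  2A = 454, A = 227.
Then Σ (x_i + x_{i+1})·c_i = 4650, so x̄ = 4650 / (6·227) = 775/227.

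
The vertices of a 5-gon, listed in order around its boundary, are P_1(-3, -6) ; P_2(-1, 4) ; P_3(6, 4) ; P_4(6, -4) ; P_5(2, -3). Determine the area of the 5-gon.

Apply Gauss's area formula: 2A = Σ (x_i·y_{i+1} − x_{i+1}·y_i), indices taken mod 5.
Cross-terms: -18, -28, -48, -10, -21  ⇒  Σ = -125
Area = |Σ|/2 = 62.5.

62.5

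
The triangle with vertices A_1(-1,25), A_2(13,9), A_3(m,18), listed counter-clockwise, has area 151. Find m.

24

Write out the shoelace sum; only the two edges meeting at A_3 involve m:
2·Area = [(13·18 − m·9) + (m·25 − (-1)·18)] + -334
       = 16·m + -82 = 302
⇒ m = 24.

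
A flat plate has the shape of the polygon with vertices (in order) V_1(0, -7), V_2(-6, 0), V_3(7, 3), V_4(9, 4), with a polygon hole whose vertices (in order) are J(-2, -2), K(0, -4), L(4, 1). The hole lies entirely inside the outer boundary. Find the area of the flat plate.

Outer boundary:
Apply the shoelace formula: 2A = Σ (x_i·y_{i+1} − x_{i+1}·y_i), indices taken mod 4.
Cross-terms: -42, -18, 1, -63  ⇒  Σ = -122
Area = |Σ|/2 = 61.
Hole:
J→K: (-2)(-4) − (0)(-2) = 8
K→L: (0)(1) − (4)(-4) = 16
L→J: (4)(-2) − (-2)(1) = -6
Σ = 18
Area = |Σ|/2 = 9.
Net area = 61 − 9 = 52.

52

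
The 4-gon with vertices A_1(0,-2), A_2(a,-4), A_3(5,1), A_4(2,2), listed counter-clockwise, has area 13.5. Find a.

The doubled signed area Σ (x_i y_{i+1} − x_{i+1} y_i) is linear in a.
With a=0 it equals 24; the coefficient of a is 3 (from the two edges through A_2).
So 3·a + 24 = 2·13.5 = 27 ⇒ a = 1.

1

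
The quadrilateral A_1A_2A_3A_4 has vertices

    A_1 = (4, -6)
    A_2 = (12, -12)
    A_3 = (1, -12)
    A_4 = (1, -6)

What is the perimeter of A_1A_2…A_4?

|A_1A_2| = √((8)² + (-6)²) = √100 = 10
|A_2A_3| = √((-11)² + (0)²) = √121 = 11
|A_3A_4| = √((0)² + (6)²) = √36 = 6
|A_4A_1| = √((3)² + (0)²) = √9 = 3
Perimeter = 10 + 11 + 6 + 3 = 30.

30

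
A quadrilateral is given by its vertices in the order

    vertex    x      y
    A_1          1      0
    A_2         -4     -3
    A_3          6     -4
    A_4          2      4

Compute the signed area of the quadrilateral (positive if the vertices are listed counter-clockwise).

Apply Gauss's area formula: 2A = Σ (x_i·y_{i+1} − x_{i+1}·y_i), indices taken mod 4.
Σ = (-3) + (34) + (32) + (-4) = 59
Signed area = Σ/2 = 29.5 (positive ⇒ counter-clockwise traversal).

29.5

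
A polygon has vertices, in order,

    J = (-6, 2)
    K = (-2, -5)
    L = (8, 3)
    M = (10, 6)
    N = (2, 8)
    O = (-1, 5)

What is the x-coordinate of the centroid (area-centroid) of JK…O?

Apply the shoelace formula. First the cross-terms c_i = x_i·y_{i+1} − x_{i+1}·y_i:
  34, 34, 18, 68, 18, 28  ⇒  2A = 200, A = 100.
Then Σ (x_i + x_{i+1})·c_i = 894, so x̄ = 894 / (6·100) = 1.49.

1.49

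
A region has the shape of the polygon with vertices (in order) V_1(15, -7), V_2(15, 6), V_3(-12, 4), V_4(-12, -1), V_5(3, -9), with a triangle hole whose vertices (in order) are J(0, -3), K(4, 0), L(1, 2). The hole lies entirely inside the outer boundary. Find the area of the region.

297.5

Outer boundary:
Σ = (195) + (132) + (60) + (111) + (114) = 612
Area = |Σ|/2 = 306.
Hole:
J→K: (0)(0) − (4)(-3) = 12
K→L: (4)(2) − (1)(0) = 8
L→J: (1)(-3) − (0)(2) = -3
Σ = 17
Area = |Σ|/2 = 8.5.
Net area = 306 − 8.5 = 297.5.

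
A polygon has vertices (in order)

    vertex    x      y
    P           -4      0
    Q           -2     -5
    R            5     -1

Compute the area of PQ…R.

P→Q: (-4)(-5) − (-2)(0) = 20
Q→R: (-2)(-1) − (5)(-5) = 27
R→P: (5)(0) − (-4)(-1) = -4
Σ = 43
Area = |Σ|/2 = 21.5.

21.5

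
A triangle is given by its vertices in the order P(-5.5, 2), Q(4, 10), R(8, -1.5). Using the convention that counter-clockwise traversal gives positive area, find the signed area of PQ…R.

-70.625

Apply the shoelace formula: 2A = Σ (x_i·y_{i+1} − x_{i+1}·y_i), indices taken mod 3.
P→Q: (-5.5)(10) − (4)(2) = -63
Q→R: (4)(-1.5) − (8)(10) = -86
R→P: (8)(2) − (-5.5)(-1.5) = 7.75
Σ = -141.25
Signed area = Σ/2 = -70.625 (negative ⇒ clockwise traversal).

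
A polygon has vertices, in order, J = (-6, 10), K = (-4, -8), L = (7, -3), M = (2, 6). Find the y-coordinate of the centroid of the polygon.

0.6

Apply the shoelace (surveyor's) formula. First the cross-terms c_i = x_i·y_{i+1} − x_{i+1}·y_i:
  88, 68, 48, 56  ⇒  2A = 260, A = 130.
Then Σ (y_i + y_{i+1})·c_i = 468, so ȳ = 468 / (6·130) = 0.6.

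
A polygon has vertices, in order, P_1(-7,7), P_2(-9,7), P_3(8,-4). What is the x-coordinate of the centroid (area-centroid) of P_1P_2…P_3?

-8/3

Apply the shoelace (surveyor's) formula. First the cross-terms c_i = x_i·y_{i+1} − x_{i+1}·y_i:
  14, -20, 28  ⇒  2A = 22, A = 11.
Then Σ (x_i + x_{i+1})·c_i = -176, so x̄ = -176 / (6·11) = -8/3.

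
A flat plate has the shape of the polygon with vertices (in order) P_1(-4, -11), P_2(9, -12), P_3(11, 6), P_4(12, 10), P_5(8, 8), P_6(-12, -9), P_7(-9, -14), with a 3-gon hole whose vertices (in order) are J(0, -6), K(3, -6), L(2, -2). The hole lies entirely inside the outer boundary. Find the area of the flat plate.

264.5

Outer boundary:
Apply the surveyor's formula: 2A = Σ (x_i·y_{i+1} − x_{i+1}·y_i), indices taken mod 7.
Cross-terms: 147, 186, 38, 16, 24, 87, 43  ⇒  Σ = 541
Area = |Σ|/2 = 270.5.
Hole:
J→K: (0)(-6) − (3)(-6) = 18
K→L: (3)(-2) − (2)(-6) = 6
L→J: (2)(-6) − (0)(-2) = -12
Σ = 12
Area = |Σ|/2 = 6.
Net area = 270.5 − 6 = 264.5.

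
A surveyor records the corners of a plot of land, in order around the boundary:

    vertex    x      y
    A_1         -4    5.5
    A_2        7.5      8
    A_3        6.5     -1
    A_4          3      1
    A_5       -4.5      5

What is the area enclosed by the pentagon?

54.25

Σ = (-73.25) + (-59.5) + (9.5) + (19.5) + (-4.75) = -108.5
Area = |Σ|/2 = 54.25.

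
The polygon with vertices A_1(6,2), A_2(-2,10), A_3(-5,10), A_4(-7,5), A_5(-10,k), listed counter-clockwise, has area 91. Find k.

Write out the shoelace sum; only the two edges meeting at A_5 involve k:
2·Area = [((-7)·k − (-10)·5) + ((-10)·2 − 6·k)] + 139
       = -13·k + 169 = 182
⇒ k = -1.

-1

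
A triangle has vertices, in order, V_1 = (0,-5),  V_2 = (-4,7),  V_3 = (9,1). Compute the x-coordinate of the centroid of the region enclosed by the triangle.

5/3

Apply the shoelace (surveyor's) formula. First the cross-terms c_i = x_i·y_{i+1} − x_{i+1}·y_i:
  -20, -67, -45  ⇒  2A = -132, A = -66.
Then Σ (x_i + x_{i+1})·c_i = -660, so x̄ = -660 / (6·(-66)) = 5/3.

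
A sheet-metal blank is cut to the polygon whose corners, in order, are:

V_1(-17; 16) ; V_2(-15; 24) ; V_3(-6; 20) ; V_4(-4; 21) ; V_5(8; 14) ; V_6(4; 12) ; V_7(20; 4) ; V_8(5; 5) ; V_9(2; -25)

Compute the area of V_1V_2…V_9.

Apply the shoelace (surveyor's) formula: 2A = Σ (x_i·y_{i+1} − x_{i+1}·y_i), indices taken mod 9.
Cross-terms: -168, -156, -46, -224, 40, -224, 80, -135, -393  ⇒  Σ = -1226
Area = |Σ|/2 = 613.

613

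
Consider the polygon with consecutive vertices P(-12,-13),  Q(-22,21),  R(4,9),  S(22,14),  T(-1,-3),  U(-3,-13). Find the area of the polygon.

Cross-terms: -538, -282, -142, -52, 4, -117  ⇒  Σ = -1127
Area = |Σ|/2 = 563.5.

563.5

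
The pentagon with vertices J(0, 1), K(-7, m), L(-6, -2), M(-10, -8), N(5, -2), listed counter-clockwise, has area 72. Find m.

The doubled signed area Σ (x_i y_{i+1} − x_{i+1} y_i) is linear in m.
With m=0 it equals 114; the coefficient of m is 6 (from the two edges through K).
So 6·m + 114 = 2·72 = 144 ⇒ m = 5.

5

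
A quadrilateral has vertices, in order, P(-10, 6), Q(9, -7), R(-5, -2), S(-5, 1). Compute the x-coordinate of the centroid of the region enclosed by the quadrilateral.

Apply the surveyor's formula. First the cross-terms c_i = x_i·y_{i+1} − x_{i+1}·y_i:
  16, -53, -15, -20  ⇒  2A = -72, A = -36.
Then Σ (x_i + x_{i+1})·c_i = 222, so x̄ = 222 / (6·(-36)) = -37/36.

-37/36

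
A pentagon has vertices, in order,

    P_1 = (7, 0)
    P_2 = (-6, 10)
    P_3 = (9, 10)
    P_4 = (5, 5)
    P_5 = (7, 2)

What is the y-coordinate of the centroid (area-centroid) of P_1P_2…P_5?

1289/186

Apply the shoelace (surveyor's) formula. First the cross-terms c_i = x_i·y_{i+1} − x_{i+1}·y_i:
  70, -150, -5, -25, -14  ⇒  2A = -124, A = -62.
Then Σ (y_i + y_{i+1})·c_i = -2578, so ȳ = -2578 / (6·(-62)) = 1289/186.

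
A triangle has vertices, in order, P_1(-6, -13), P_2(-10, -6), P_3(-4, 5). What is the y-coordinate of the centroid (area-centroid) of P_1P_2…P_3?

-14/3

Apply the shoelace (surveyor's) formula. First the cross-terms c_i = x_i·y_{i+1} − x_{i+1}·y_i:
  -94, -74, 82  ⇒  2A = -86, A = -43.
Then Σ (y_i + y_{i+1})·c_i = 1204, so ȳ = 1204 / (6·(-43)) = -14/3.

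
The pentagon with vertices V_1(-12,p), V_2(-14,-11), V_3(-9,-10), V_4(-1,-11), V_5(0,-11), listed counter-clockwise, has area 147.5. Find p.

11

Write out the shoelace sum; only the two edges meeting at V_1 involve p:
2·Area = [(0·p − (-12)·(-11)) + ((-12)·(-11) − (-14)·p)] + 141
       = 14·p + 141 = 295
⇒ p = 11.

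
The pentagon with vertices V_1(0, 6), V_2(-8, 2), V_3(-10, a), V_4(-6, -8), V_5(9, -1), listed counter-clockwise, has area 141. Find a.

-1

The doubled signed area Σ (x_i y_{i+1} − x_{i+1} y_i) is linear in a.
With a=0 it equals 280; the coefficient of a is -2 (from the two edges through V_3).
So -2·a + 280 = 2·141 = 282 ⇒ a = -1.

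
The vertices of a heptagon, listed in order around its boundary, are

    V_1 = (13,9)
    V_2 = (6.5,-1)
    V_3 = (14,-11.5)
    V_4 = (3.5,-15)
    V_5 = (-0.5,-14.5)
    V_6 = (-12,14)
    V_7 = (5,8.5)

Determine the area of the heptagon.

389.375

Apply the shoelace (surveyor's) formula: 2A = Σ (x_i·y_{i+1} − x_{i+1}·y_i), indices taken mod 7.
Σ = (-71.5) + (-60.75) + (-169.75) + (-58.25) + (-181) + (-172) + (-65.5) = -778.75
Area = |Σ|/2 = 389.375.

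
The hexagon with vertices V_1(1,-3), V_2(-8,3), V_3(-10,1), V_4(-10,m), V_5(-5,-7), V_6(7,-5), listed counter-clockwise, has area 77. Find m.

The doubled signed area Σ (x_i y_{i+1} − x_{i+1} y_i) is linear in m.
With m=0 it equals 139; the coefficient of m is -5 (from the two edges through V_4).
So -5·m + 139 = 2·77 = 154 ⇒ m = -3.

-3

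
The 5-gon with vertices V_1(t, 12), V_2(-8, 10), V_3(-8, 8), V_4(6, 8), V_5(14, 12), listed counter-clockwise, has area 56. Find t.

8

The doubled signed area Σ (x_i y_{i+1} − x_{i+1} y_i) is linear in t.
With t=0 it equals 128; the coefficient of t is -2 (from the two edges through V_1).
So -2·t + 128 = 2·56 = 112 ⇒ t = 8.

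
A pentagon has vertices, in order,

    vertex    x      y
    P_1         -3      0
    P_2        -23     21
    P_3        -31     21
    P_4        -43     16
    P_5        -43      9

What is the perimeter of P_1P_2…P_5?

98

|P_1P_2| = √((-20)² + (21)²) = √841 = 29
|P_2P_3| = √((-8)² + (0)²) = √64 = 8
|P_3P_4| = √((-12)² + (-5)²) = √169 = 13
|P_4P_5| = √((0)² + (-7)²) = √49 = 7
|P_5P_1| = √((40)² + (-9)²) = √1681 = 41
Perimeter = 29 + 8 + 13 + 7 + 41 = 98.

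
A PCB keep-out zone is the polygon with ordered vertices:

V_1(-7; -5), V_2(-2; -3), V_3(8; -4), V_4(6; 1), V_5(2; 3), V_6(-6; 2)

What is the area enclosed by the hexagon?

78.5

Apply the shoelace formula: 2A = Σ (x_i·y_{i+1} − x_{i+1}·y_i), indices taken mod 6.
Cross-terms: 11, 32, 32, 16, 22, 44  ⇒  Σ = 157
Area = |Σ|/2 = 78.5.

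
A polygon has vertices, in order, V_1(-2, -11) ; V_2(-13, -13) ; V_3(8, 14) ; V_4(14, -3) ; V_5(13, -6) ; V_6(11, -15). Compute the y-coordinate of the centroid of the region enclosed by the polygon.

-245/74

Apply the shoelace (surveyor's) formula. First the cross-terms c_i = x_i·y_{i+1} − x_{i+1}·y_i:
  -117, -78, -220, -45, -129, -151  ⇒  2A = -740, A = -370.
Then Σ (y_i + y_{i+1})·c_i = 7350, so ȳ = 7350 / (6·(-370)) = -245/74.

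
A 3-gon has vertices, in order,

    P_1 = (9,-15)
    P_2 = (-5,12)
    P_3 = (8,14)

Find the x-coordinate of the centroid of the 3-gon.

4

Apply the shoelace (surveyor's) formula. First the cross-terms c_i = x_i·y_{i+1} − x_{i+1}·y_i:
  33, -166, -246  ⇒  2A = -379, A = -189.5.
Then Σ (x_i + x_{i+1})·c_i = -4548, so x̄ = -4548 / (6·(-189.5)) = 4.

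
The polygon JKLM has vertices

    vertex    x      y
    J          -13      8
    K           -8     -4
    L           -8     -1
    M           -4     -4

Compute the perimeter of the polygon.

|JK| = √((5)² + (-12)²) = √169 = 13
|KL| = √((0)² + (3)²) = √9 = 3
|LM| = √((4)² + (-3)²) = √25 = 5
|MJ| = √((-9)² + (12)²) = √225 = 15
Perimeter = 13 + 3 + 5 + 15 = 36.

36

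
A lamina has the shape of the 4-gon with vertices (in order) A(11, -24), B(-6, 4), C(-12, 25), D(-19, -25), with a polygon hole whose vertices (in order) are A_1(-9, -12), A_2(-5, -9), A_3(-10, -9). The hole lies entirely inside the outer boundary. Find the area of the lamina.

Outer boundary:
Σ = (-100) + (-102) + (775) + (731) = 1304
Area = |Σ|/2 = 652.
Hole:
Apply the shoelace formula: 2A = Σ (x_i·y_{i+1} − x_{i+1}·y_i), indices taken mod 3.
Cross-terms: 21, -45, 39  ⇒  Σ = 15
Area = |Σ|/2 = 7.5.
Net area = 652 − 7.5 = 644.5.

644.5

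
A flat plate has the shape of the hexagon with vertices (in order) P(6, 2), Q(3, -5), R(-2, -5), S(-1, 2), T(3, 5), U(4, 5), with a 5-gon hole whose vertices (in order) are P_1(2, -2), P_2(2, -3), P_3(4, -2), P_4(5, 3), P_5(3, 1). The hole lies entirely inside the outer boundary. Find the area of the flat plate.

46

Outer boundary:
Apply the surveyor's formula: 2A = Σ (x_i·y_{i+1} − x_{i+1}·y_i), indices taken mod 6.
Cross-terms: -36, -25, -9, -11, -5, -22  ⇒  Σ = -108
Area = |Σ|/2 = 54.
Hole:
Apply the shoelace (surveyor's) formula: 2A = Σ (x_i·y_{i+1} − x_{i+1}·y_i), indices taken mod 5.
Σ = (-2) + (8) + (22) + (-4) + (-8) = 16
Area = |Σ|/2 = 8.
Net area = 54 − 8 = 46.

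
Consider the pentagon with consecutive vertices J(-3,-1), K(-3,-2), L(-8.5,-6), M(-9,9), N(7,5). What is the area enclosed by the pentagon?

113.25

Apply the shoelace (surveyor's) formula: 2A = Σ (x_i·y_{i+1} − x_{i+1}·y_i), indices taken mod 5.
Σ = (3) + (1) + (-130.5) + (-108) + (8) = -226.5
Area = |Σ|/2 = 113.25.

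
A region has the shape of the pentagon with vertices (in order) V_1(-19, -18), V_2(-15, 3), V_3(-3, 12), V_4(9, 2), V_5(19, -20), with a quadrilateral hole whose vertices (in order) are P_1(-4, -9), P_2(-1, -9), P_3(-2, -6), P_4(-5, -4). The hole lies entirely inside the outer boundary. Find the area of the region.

765

Outer boundary:
Apply the surveyor's formula: 2A = Σ (x_i·y_{i+1} − x_{i+1}·y_i), indices taken mod 5.
Σ = (-327) + (-171) + (-114) + (-218) + (-722) = -1552
Area = |Σ|/2 = 776.
Hole:
Apply the shoelace formula: 2A = Σ (x_i·y_{i+1} − x_{i+1}·y_i), indices taken mod 4.
Σ = (27) + (-12) + (-22) + (29) = 22
Area = |Σ|/2 = 11.
Net area = 776 − 11 = 765.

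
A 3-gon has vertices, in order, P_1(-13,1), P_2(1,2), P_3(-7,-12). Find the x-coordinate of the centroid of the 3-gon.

Apply the surveyor's formula. First the cross-terms c_i = x_i·y_{i+1} − x_{i+1}·y_i:
  -27, 2, -163  ⇒  2A = -188, A = -94.
Then Σ (x_i + x_{i+1})·c_i = 3572, so x̄ = 3572 / (6·(-94)) = -19/3.

-19/3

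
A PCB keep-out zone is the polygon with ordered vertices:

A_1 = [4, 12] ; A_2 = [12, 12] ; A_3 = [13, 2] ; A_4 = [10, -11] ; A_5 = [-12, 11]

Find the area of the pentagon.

Apply Gauss's area formula: 2A = Σ (x_i·y_{i+1} − x_{i+1}·y_i), indices taken mod 5.
Cross-terms: -96, -132, -163, -22, -188  ⇒  Σ = -601
Area = |Σ|/2 = 300.5.

300.5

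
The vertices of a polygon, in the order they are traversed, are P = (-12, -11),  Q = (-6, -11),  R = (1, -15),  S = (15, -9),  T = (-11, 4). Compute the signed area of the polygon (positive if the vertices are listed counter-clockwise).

Apply the shoelace formula: 2A = Σ (x_i·y_{i+1} − x_{i+1}·y_i), indices taken mod 5.
Σ = (66) + (101) + (216) + (-39) + (169) = 513
Signed area = Σ/2 = 256.5 (positive ⇒ counter-clockwise traversal).

256.5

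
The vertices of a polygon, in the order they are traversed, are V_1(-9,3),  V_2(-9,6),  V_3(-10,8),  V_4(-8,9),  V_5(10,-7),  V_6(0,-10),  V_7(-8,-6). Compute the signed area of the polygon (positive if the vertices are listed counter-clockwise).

Σ = (-27) + (-12) + (-26) + (-34) + (-100) + (-80) + (-78) = -357
Signed area = Σ/2 = -178.5 (negative ⇒ clockwise traversal).

-178.5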